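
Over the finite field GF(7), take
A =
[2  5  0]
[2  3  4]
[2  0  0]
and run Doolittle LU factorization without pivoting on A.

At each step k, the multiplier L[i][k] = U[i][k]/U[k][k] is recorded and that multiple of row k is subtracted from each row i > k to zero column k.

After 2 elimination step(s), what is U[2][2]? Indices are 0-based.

Step 1: pivot at (0,0) is 2.
  row1 ← row1 − (1)·row0  ⇒  L[1][0]=1, U row1=(0, 5, 4)
  row2 ← row2 − (1)·row0  ⇒  L[2][0]=1, U row2=(0, 2, 0)
Step 2: pivot at (1,1) is 5.
  row2 ← row2 − (6)·row1  ⇒  L[2][1]=6, U row2=(0, 0, 4)

U[2][2] = 4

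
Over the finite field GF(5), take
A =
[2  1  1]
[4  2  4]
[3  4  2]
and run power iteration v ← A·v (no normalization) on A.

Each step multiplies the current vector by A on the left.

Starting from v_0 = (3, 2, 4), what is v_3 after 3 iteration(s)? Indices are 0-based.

v_0 = (3, 2, 4).
v_1 = A·v_0 = (2, 2, 0).
v_2 = A·v_1 = (1, 2, 4).
v_3 = A·v_2 = (3, 4, 4).

v_3 = (3, 4, 4)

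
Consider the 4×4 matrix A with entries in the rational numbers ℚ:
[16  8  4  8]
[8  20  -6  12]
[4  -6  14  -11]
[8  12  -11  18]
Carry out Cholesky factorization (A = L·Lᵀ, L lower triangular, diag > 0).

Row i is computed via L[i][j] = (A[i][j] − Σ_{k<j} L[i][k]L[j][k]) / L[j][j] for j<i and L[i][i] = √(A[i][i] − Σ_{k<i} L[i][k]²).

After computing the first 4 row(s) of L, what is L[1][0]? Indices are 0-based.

Step 1: L[0][0] = √(16) = 4.
  L[1][0] = (8) / L[0][0] = 2.
Step 2: L[1][1] = √(16) = 4.
  L[2][0] = (4) / L[0][0] = 1.
  L[2][1] = (-8) / L[1][1] = -2.
Step 3: L[2][2] = √(9) = 3.
  L[3][0] = (8) / L[0][0] = 2.
  L[3][1] = (8) / L[1][1] = 2.
  L[3][2] = (-9) / L[2][2] = -3.
Step 4: L[3][3] = √(1) = 1.

L[1][0] = 2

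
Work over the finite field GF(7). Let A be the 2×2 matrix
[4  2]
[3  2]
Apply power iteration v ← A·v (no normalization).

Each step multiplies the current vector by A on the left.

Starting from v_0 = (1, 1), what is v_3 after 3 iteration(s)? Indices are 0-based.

v_0 = (1, 1).
v_1 = A·v_0 = (6, 5).
v_2 = A·v_1 = (6, 0).
v_3 = A·v_2 = (3, 4).

v_3 = (3, 4)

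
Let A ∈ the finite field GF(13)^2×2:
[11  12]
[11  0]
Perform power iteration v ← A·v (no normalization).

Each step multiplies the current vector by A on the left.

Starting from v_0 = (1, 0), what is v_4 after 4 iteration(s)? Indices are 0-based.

v_0 = (1, 0).
v_1 = A·v_0 = (11, 11).
v_2 = A·v_1 = (6, 4).
v_3 = A·v_2 = (10, 1).
v_4 = A·v_3 = (5, 6).

v_4 = (5, 6)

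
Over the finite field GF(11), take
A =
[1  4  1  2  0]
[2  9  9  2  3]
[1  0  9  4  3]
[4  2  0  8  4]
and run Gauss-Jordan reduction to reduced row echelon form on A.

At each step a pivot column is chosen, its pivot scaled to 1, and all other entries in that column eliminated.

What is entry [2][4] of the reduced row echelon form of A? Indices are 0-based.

step 1: normalize row 0 (÷1) = (1, 4, 1, 2, 0)
  row 1: subtract 2×row0 = (0, 1, 7, 9, 3)
  row 2: subtract 1×row0 = (0, 7, 8, 2, 3)
  row 3: subtract 4×row0 = (0, 8, 7, 0, 4)
step 2: normalize row 1 (÷1) = (0, 1, 7, 9, 3)
  row 0: subtract 4×row1 = (1, 0, 6, 10, 10)
  row 2: subtract 7×row1 = (0, 0, 3, 5, 4)
  row 3: subtract 8×row1 = (0, 0, 6, 5, 2)
step 3: normalize row 2 (÷3) = (0, 0, 1, 9, 5)
  row 0: subtract 6×row2 = (1, 0, 0, 0, 2)
  row 1: subtract 7×row2 = (0, 1, 0, 1, 1)
  row 3: subtract 6×row2 = (0, 0, 0, 6, 5)
step 4: normalize row 3 (÷6) = (0, 0, 0, 1, 10)
  row 1: subtract 1×row3 = (0, 1, 0, 0, 2)
  row 2: subtract 9×row3 = (0, 0, 1, 0, 3)

M[2][4] = 3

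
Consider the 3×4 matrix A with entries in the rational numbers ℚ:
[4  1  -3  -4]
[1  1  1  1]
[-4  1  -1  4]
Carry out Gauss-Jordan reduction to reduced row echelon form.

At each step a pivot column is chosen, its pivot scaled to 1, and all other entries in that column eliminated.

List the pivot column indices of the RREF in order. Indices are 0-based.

step 1: normalize row 0 (÷4) = (1, 1/4, -3/4, -1)
  row 1: subtract 1×row0 = (0, 3/4, 7/4, 2)
  row 2: subtract -4×row0 = (0, 2, -4, 0)
step 2: normalize row 1 (÷3/4) = (0, 1, 7/3, 8/3)
  row 0: subtract 1/4×row1 = (1, 0, -4/3, -5/3)
  row 2: subtract 2×row1 = (0, 0, -26/3, -16/3)
step 3: normalize row 2 (÷-26/3) = (0, 0, 1, 8/13)
  row 0: subtract -4/3×row2 = (1, 0, 0, -11/13)
  row 1: subtract 7/3×row2 = (0, 1, 0, 16/13)

pivot columns: 0, 1, 2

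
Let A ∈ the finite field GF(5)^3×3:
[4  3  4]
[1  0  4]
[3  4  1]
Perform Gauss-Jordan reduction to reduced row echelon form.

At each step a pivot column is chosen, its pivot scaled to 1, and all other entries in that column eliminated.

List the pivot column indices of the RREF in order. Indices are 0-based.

step 1: normalize row 0 (÷4) = (1, 2, 1)
  row 1: subtract 1×row0 = (0, 3, 3)
  row 2: subtract 3×row0 = (0, 3, 3)
step 2: normalize row 1 (÷3) = (0, 1, 1)
  row 0: subtract 2×row1 = (1, 0, 4)
  row 2: subtract 3×row1 = (0, 0, 0)
skip col 2 (zero from row 2)

pivot columns: 0, 1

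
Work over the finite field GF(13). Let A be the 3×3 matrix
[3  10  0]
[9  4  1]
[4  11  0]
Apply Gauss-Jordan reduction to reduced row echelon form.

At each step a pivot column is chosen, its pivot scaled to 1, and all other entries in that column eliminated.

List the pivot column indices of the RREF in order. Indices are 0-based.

step 1: normalize row 0 (÷3) = (1, 12, 0)
  row 1: subtract 9×row0 = (0, 0, 1)
  row 2: subtract 4×row0 = (0, 2, 0)
step 2: exchange rows 1,2
step 2: normalize row 1 (÷2) = (0, 1, 0)
  row 0: subtract 12×row1 = (1, 0, 0)
step 3: normalize row 2 (÷1) = (0, 0, 1)

pivot columns: 0, 1, 2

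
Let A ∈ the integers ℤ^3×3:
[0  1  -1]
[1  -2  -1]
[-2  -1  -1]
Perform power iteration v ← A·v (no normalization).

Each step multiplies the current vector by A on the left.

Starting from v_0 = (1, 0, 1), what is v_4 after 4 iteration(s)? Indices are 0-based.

v_4 = (7, 22, 25)

v_0 = (1, 0, 1).
v_1 = A·v_0 = (-1, 0, -3).
v_2 = A·v_1 = (3, 2, 5).
v_3 = A·v_2 = (-3, -6, -13).
v_4 = A·v_3 = (7, 22, 25).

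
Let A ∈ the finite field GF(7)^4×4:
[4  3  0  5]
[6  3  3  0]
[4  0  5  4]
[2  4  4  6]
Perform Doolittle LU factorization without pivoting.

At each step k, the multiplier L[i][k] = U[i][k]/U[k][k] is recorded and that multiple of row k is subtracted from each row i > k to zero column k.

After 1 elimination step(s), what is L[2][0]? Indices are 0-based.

[col 0] pivot 4
  R1 -= 5*R0 → (0, 2, 3, 3)  (L[1][0] := 5)
  R2 -= 1*R0 → (0, 4, 5, 6)  (L[2][0] := 1)
  R3 -= 4*R0 → (0, 6, 4, 0)  (L[3][0] := 4)

L[2][0] = 1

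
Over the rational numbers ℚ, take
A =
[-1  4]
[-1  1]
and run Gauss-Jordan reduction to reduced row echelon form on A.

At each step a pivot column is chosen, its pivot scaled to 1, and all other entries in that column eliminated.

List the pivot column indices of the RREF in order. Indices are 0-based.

pivot(0,0)=-1: scale R0 → (1, -4)
  clear (1,0): R1 −= (-1)R0 → (0, -3)
pivot(1,1)=-3: scale R1 → (0, 1)
  clear (0,1): R0 −= (-4)R1 → (1, 0)

pivot columns: 0, 1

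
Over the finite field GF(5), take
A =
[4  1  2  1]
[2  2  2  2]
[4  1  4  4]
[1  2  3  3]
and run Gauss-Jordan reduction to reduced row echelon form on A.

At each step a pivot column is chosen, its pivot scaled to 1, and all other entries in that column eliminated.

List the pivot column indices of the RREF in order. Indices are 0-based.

step 1: normalize row 0 (÷4) = (1, 4, 3, 4)
  row 1: subtract 2×row0 = (0, 4, 1, 4)
  row 2: subtract 4×row0 = (0, 0, 2, 3)
  row 3: subtract 1×row0 = (0, 3, 0, 4)
step 2: normalize row 1 (÷4) = (0, 1, 4, 1)
  row 0: subtract 4×row1 = (1, 0, 2, 0)
  row 3: subtract 3×row1 = (0, 0, 3, 1)
step 3: normalize row 2 (÷2) = (0, 0, 1, 4)
  row 0: subtract 2×row2 = (1, 0, 0, 2)
  row 1: subtract 4×row2 = (0, 1, 0, 0)
  row 3: subtract 3×row2 = (0, 0, 0, 4)
step 4: normalize row 3 (÷4) = (0, 0, 0, 1)
  row 0: subtract 2×row3 = (1, 0, 0, 0)
  row 2: subtract 4×row3 = (0, 0, 1, 0)

pivot columns: 0, 1, 2, 3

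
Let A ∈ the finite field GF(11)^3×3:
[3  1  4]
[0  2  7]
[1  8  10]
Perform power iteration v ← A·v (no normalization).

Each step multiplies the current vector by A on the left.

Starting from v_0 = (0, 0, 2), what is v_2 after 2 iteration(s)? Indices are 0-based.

v_2 = (8, 3, 1)

v_0 = (0, 0, 2).
v_1 = A·v_0 = (8, 3, 9).
v_2 = A·v_1 = (8, 3, 1).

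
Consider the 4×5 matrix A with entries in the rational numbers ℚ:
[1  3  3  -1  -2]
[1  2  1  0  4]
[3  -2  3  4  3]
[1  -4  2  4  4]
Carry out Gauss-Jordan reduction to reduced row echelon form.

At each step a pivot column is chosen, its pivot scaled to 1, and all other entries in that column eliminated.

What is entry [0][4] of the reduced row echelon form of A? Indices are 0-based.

M[0][4] = -5

[1] R0 /= 1  ⇒  (1, 3, 3, -1, -2)
     R1 -= 1·R0  ⇒  (0, -1, -2, 1, 6)
     R2 -= 3·R0  ⇒  (0, -11, -6, 7, 9)
     R3 -= 1·R0  ⇒  (0, -7, -1, 5, 6)
[2] R1 /= -1  ⇒  (0, 1, 2, -1, -6)
     R0 -= 3·R1  ⇒  (1, 0, -3, 2, 16)
     R2 -= -11·R1  ⇒  (0, 0, 16, -4, -57)
     R3 -= -7·R1  ⇒  (0, 0, 13, -2, -36)
[3] R2 /= 16  ⇒  (0, 0, 1, -1/4, -57/16)
     R0 -= -3·R2  ⇒  (1, 0, 0, 5/4, 85/16)
     R1 -= 2·R2  ⇒  (0, 1, 0, -1/2, 9/8)
     R3 -= 13·R2  ⇒  (0, 0, 0, 5/4, 165/16)
[4] R3 /= 5/4  ⇒  (0, 0, 0, 1, 33/4)
     R0 -= 5/4·R3  ⇒  (1, 0, 0, 0, -5)
     R1 -= -1/2·R3  ⇒  (0, 1, 0, 0, 21/4)
     R2 -= -1/4·R3  ⇒  (0, 0, 1, 0, -3/2)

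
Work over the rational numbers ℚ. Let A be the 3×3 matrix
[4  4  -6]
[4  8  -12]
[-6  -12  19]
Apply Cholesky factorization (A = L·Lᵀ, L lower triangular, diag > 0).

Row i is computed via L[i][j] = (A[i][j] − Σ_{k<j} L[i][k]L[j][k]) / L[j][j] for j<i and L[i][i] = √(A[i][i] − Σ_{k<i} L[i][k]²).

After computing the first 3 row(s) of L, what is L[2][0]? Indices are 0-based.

Step 1: L[0][0] = √(4) = 2.
  L[1][0] = (4) / L[0][0] = 2.
Step 2: L[1][1] = √(4) = 2.
  L[2][0] = (-6) / L[0][0] = -3.
  L[2][1] = (-6) / L[1][1] = -3.
Step 3: L[2][2] = √(1) = 1.

L[2][0] = -3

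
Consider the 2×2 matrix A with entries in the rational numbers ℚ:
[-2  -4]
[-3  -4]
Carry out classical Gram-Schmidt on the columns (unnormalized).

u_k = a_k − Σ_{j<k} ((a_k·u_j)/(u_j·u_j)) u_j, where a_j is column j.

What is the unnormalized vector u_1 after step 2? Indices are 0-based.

Step 1: u_0 = a_0 = (-2, -3).
Step 2: u_1 = a_1 − (20/13)·u_0 = (-12/13, 8/13).

u_1 = (-12/13, 8/13)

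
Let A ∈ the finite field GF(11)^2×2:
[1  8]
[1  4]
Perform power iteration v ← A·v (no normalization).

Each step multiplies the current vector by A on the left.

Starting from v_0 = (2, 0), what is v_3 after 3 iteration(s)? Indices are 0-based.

v_0 = (2, 0).
v_1 = A·v_0 = (2, 2).
v_2 = A·v_1 = (7, 10).
v_3 = A·v_2 = (10, 3).

v_3 = (10, 3)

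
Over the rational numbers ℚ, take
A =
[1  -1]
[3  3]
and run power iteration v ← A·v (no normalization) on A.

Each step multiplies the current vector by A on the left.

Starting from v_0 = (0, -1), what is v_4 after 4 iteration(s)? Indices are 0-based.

v_4 = (16, 12)

v_0 = (0, -1).
v_1 = A·v_0 = (1, -3).
v_2 = A·v_1 = (4, -6).
v_3 = A·v_2 = (10, -6).
v_4 = A·v_3 = (16, 12).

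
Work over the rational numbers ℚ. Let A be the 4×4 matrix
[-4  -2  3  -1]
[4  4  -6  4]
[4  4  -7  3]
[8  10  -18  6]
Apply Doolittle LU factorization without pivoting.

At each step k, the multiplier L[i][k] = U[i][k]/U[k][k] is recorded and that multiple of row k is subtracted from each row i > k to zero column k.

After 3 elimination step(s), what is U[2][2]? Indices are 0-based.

U[2][2] = -1

[col 0] pivot -4
  R1 -= -1*R0 → (0, 2, -3, 3)  (L[1][0] := -1)
  R2 -= -1*R0 → (0, 2, -4, 2)  (L[2][0] := -1)
  R3 -= -2*R0 → (0, 6, -12, 4)  (L[3][0] := -2)
[col 1] pivot 2
  R2 -= 1*R1 → (0, 0, -1, -1)  (L[2][1] := 1)
  R3 -= 3*R1 → (0, 0, -3, -5)  (L[3][1] := 3)
[col 2] pivot -1
  R3 -= 3*R2 → (0, 0, 0, -2)  (L[3][2] := 3)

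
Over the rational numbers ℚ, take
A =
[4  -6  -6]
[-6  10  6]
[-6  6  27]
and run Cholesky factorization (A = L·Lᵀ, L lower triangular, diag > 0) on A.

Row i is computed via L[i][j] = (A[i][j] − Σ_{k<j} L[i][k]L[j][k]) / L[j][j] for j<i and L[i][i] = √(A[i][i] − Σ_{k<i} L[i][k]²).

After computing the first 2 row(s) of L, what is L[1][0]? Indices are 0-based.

L[1][0] = -3

Step 1: L[0][0] = √(4) = 2.
  L[1][0] = (-6) / L[0][0] = -3.
Step 2: L[1][1] = √(1) = 1.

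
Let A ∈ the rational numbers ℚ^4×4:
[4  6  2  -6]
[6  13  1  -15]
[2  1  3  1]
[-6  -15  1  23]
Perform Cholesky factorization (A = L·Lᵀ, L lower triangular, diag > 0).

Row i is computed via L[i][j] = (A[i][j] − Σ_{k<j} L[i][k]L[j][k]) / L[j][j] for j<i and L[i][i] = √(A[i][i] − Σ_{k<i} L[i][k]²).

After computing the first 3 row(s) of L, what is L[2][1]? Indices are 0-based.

Step 1: L[0][0] = √(4) = 2.
  L[1][0] = (6) / L[0][0] = 3.
Step 2: L[1][1] = √(4) = 2.
  L[2][0] = (2) / L[0][0] = 1.
  L[2][1] = (-2) / L[1][1] = -1.
Step 3: L[2][2] = √(1) = 1.

L[2][1] = -1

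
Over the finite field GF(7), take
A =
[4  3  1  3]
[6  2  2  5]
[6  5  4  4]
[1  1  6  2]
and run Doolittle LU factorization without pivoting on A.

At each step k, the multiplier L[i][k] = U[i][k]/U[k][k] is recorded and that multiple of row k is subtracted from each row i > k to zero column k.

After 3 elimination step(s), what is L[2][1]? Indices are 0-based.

L[2][1] = 4

Step 1: pivot at (0,0) is 4.
  row1 ← row1 − (5)·row0  ⇒  L[1][0]=5, U row1=(0, 1, 4, 4)
  row2 ← row2 − (5)·row0  ⇒  L[2][0]=5, U row2=(0, 4, 6, 3)
  row3 ← row3 − (2)·row0  ⇒  L[3][0]=2, U row3=(0, 2, 4, 3)
Step 2: pivot at (1,1) is 1.
  row2 ← row2 − (4)·row1  ⇒  L[2][1]=4, U row2=(0, 0, 4, 1)
  row3 ← row3 − (2)·row1  ⇒  L[3][1]=2, U row3=(0, 0, 3, 2)
Step 3: pivot at (2,2) is 4.
  row3 ← row3 − (6)·row2  ⇒  L[3][2]=6, U row3=(0, 0, 0, 3)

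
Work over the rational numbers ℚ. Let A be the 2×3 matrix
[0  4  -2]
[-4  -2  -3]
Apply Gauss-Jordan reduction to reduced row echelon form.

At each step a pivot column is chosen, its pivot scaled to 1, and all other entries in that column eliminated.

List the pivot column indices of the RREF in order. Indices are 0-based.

pivot columns: 0, 1

pivot(0,0): swap R0↔R1
pivot(0,0)=-4: scale R0 → (1, 1/2, 3/4)
pivot(1,1)=4: scale R1 → (0, 1, -1/2)
  clear (0,1): R0 −= (1/2)R1 → (1, 0, 1)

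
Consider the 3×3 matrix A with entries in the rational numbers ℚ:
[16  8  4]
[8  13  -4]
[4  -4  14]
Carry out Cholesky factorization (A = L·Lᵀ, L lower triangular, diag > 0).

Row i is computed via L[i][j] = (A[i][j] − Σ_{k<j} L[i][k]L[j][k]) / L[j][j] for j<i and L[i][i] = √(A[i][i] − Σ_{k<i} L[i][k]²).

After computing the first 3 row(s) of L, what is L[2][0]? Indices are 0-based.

Step 1: L[0][0] = √(16) = 4.
  L[1][0] = (8) / L[0][0] = 2.
Step 2: L[1][1] = √(9) = 3.
  L[2][0] = (4) / L[0][0] = 1.
  L[2][1] = (-6) / L[1][1] = -2.
Step 3: L[2][2] = √(9) = 3.

L[2][0] = 1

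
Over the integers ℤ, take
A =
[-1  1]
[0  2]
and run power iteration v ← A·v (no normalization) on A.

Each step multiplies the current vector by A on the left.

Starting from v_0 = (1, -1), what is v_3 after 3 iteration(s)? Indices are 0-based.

v_0 = (1, -1).
v_1 = A·v_0 = (-2, -2).
v_2 = A·v_1 = (0, -4).
v_3 = A·v_2 = (-4, -8).

v_3 = (-4, -8)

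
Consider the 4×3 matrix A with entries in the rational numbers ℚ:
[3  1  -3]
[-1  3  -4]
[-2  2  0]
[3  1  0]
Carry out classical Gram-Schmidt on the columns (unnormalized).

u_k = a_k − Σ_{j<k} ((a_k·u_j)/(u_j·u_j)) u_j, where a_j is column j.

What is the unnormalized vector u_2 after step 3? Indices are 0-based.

u_2 = (-103/86, -52/43, 65/43, 155/86)

Step 1: u_0 = a_0 = (3, -1, -2, 3).
Step 2: u_1 = a_1 − (-1/23)·u_0 = (26/23, 68/23, 44/23, 26/23).
Step 3: u_2 = a_2 − (-5/23)·u_0 − (-175/172)·u_1 = (-103/86, -52/43, 65/43, 155/86).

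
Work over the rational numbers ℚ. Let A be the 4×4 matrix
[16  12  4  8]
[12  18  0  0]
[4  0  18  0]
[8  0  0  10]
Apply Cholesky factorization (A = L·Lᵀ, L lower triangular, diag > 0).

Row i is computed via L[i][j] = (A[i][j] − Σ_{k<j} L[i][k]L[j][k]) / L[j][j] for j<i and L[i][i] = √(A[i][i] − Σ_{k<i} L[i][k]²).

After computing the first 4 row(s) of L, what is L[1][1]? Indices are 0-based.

L[1][1] = 3

Step 1: L[0][0] = √(16) = 4.
  L[1][0] = (12) / L[0][0] = 3.
Step 2: L[1][1] = √(9) = 3.
  L[2][0] = (4) / L[0][0] = 1.
  L[2][1] = (-3) / L[1][1] = -1.
Step 3: L[2][2] = √(16) = 4.
  L[3][0] = (8) / L[0][0] = 2.
  L[3][1] = (-6) / L[1][1] = -2.
  L[3][2] = (-4) / L[2][2] = -1.
Step 4: L[3][3] = √(1) = 1.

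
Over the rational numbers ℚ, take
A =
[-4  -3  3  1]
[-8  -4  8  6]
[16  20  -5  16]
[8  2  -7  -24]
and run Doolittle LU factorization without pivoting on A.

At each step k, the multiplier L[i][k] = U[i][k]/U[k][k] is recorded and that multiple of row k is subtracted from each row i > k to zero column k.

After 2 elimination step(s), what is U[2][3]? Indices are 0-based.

U[2][3] = 4

[col 0] pivot -4
  R1 -= 2*R0 → (0, 2, 2, 4)  (L[1][0] := 2)
  R2 -= -4*R0 → (0, 8, 7, 20)  (L[2][0] := -4)
  R3 -= -2*R0 → (0, -4, -1, -22)  (L[3][0] := -2)
[col 1] pivot 2
  R2 -= 4*R1 → (0, 0, -1, 4)  (L[2][1] := 4)
  R3 -= -2*R1 → (0, 0, 3, -14)  (L[3][1] := -2)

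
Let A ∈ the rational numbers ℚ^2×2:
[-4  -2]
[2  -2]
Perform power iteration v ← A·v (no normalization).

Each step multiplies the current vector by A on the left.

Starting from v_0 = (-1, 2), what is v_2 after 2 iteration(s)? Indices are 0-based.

v_0 = (-1, 2).
v_1 = A·v_0 = (0, -6).
v_2 = A·v_1 = (12, 12).

v_2 = (12, 12)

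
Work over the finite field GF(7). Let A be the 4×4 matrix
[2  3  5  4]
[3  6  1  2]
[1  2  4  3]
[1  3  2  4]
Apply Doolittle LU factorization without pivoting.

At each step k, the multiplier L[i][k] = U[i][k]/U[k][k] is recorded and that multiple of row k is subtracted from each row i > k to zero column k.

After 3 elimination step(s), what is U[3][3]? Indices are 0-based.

k=0: U[0][0]=2
  eliminate (1,0): mult=5, new row 1: (0, 5, 4, 3); set L[1][0]=5
  eliminate (2,0): mult=4, new row 2: (0, 4, 5, 1); set L[2][0]=4
  eliminate (3,0): mult=4, new row 3: (0, 5, 3, 2); set L[3][0]=4
k=1: U[1][1]=5
  eliminate (2,1): mult=5, new row 2: (0, 0, 6, 0); set L[2][1]=5
  eliminate (3,1): mult=1, new row 3: (0, 0, 6, 6); set L[3][1]=1
k=2: U[2][2]=6
  eliminate (3,2): mult=1, new row 3: (0, 0, 0, 6); set L[3][2]=1

U[3][3] = 6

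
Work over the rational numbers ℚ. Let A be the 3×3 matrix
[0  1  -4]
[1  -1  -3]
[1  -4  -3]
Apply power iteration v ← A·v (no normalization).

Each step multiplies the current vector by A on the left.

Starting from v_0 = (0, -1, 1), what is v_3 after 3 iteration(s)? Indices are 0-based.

v_3 = (-6, 0, 18)

v_0 = (0, -1, 1).
v_1 = A·v_0 = (-5, -2, 1).
v_2 = A·v_1 = (-6, -6, 0).
v_3 = A·v_2 = (-6, 0, 18).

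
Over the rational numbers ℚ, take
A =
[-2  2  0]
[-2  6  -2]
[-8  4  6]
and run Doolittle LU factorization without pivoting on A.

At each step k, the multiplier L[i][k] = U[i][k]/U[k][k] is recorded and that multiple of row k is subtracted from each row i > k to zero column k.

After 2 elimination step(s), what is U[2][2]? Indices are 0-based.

U[2][2] = 4

Step 1: pivot at (0,0) is -2.
  row1 ← row1 − (1)·row0  ⇒  L[1][0]=1, U row1=(0, 4, -2)
  row2 ← row2 − (4)·row0  ⇒  L[2][0]=4, U row2=(0, -4, 6)
Step 2: pivot at (1,1) is 4.
  row2 ← row2 − (-1)·row1  ⇒  L[2][1]=-1, U row2=(0, 0, 4)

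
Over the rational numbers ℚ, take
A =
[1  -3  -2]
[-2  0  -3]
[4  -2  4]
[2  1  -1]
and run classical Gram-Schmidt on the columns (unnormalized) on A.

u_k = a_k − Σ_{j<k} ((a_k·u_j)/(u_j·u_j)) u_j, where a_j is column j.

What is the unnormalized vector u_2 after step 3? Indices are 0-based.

Step 1: u_0 = a_0 = (1, -2, 4, 2).
Step 2: u_1 = a_1 − (-9/25)·u_0 = (-66/25, -18/25, -14/25, 43/25).
Step 3: u_2 = a_2 − (18/25)·u_0 − (87/269)·u_1 = (-502/269, -357/269, 350/269, -806/269).

u_2 = (-502/269, -357/269, 350/269, -806/269)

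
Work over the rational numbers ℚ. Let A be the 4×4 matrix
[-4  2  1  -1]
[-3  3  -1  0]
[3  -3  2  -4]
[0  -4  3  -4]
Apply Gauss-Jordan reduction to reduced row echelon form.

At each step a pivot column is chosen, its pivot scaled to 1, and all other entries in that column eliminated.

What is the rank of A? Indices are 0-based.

step 1: normalize row 0 (÷-4) = (1, -1/2, -1/4, 1/4)
  row 1: subtract -3×row0 = (0, 3/2, -7/4, 3/4)
  row 2: subtract 3×row0 = (0, -3/2, 11/4, -19/4)
step 2: normalize row 1 (÷3/2) = (0, 1, -7/6, 1/2)
  row 0: subtract -1/2×row1 = (1, 0, -5/6, 1/2)
  row 2: subtract -3/2×row1 = (0, 0, 1, -4)
  row 3: subtract -4×row1 = (0, 0, -5/3, -2)
step 3: normalize row 2 (÷1) = (0, 0, 1, -4)
  row 0: subtract -5/6×row2 = (1, 0, 0, -17/6)
  row 1: subtract -7/6×row2 = (0, 1, 0, -25/6)
  row 3: subtract -5/3×row2 = (0, 0, 0, -26/3)
step 4: normalize row 3 (÷-26/3) = (0, 0, 0, 1)
  row 0: subtract -17/6×row3 = (1, 0, 0, 0)
  row 1: subtract -25/6×row3 = (0, 1, 0, 0)
  row 2: subtract -4×row3 = (0, 0, 1, 0)

rank = 4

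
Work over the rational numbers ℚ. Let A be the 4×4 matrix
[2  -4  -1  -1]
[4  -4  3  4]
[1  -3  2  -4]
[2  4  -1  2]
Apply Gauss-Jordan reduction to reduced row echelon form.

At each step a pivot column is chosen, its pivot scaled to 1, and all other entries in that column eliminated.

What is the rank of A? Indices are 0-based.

step 1: normalize row 0 (÷2) = (1, -2, -1/2, -1/2)
  row 1: subtract 4×row0 = (0, 4, 5, 6)
  row 2: subtract 1×row0 = (0, -1, 5/2, -7/2)
  row 3: subtract 2×row0 = (0, 8, 0, 3)
step 2: normalize row 1 (÷4) = (0, 1, 5/4, 3/2)
  row 0: subtract -2×row1 = (1, 0, 2, 5/2)
  row 2: subtract -1×row1 = (0, 0, 15/4, -2)
  row 3: subtract 8×row1 = (0, 0, -10, -9)
step 3: normalize row 2 (÷15/4) = (0, 0, 1, -8/15)
  row 0: subtract 2×row2 = (1, 0, 0, 107/30)
  row 1: subtract 5/4×row2 = (0, 1, 0, 13/6)
  row 3: subtract -10×row2 = (0, 0, 0, -43/3)
step 4: normalize row 3 (÷-43/3) = (0, 0, 0, 1)
  row 0: subtract 107/30×row3 = (1, 0, 0, 0)
  row 1: subtract 13/6×row3 = (0, 1, 0, 0)
  row 2: subtract -8/15×row3 = (0, 0, 1, 0)

rank = 4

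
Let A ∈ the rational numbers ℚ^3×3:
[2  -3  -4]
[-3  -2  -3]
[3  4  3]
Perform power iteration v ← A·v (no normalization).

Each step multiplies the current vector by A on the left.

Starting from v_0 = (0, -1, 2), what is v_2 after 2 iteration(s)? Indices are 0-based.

v_0 = (0, -1, 2).
v_1 = A·v_0 = (-5, -4, 2).
v_2 = A·v_1 = (-6, 17, -25).

v_2 = (-6, 17, -25)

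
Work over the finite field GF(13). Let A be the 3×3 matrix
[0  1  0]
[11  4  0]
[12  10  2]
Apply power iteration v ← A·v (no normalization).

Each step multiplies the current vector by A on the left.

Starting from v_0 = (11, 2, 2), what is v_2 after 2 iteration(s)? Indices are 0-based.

v_2 = (12, 5, 1)

v_0 = (11, 2, 2).
v_1 = A·v_0 = (2, 12, 0).
v_2 = A·v_1 = (12, 5, 1).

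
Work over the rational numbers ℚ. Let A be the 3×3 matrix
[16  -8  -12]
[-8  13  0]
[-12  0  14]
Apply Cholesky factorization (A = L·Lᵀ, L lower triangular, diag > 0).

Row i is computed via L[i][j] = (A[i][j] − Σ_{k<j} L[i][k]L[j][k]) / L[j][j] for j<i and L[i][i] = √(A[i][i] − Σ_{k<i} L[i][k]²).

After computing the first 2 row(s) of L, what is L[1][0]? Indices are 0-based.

Step 1: L[0][0] = √(16) = 4.
  L[1][0] = (-8) / L[0][0] = -2.
Step 2: L[1][1] = √(9) = 3.

L[1][0] = -2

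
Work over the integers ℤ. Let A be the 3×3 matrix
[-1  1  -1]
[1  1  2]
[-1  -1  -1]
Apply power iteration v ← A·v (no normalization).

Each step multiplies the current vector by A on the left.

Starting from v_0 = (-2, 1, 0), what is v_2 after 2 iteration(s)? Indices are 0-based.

v_0 = (-2, 1, 0).
v_1 = A·v_0 = (3, -1, 1).
v_2 = A·v_1 = (-5, 4, -3).

v_2 = (-5, 4, -3)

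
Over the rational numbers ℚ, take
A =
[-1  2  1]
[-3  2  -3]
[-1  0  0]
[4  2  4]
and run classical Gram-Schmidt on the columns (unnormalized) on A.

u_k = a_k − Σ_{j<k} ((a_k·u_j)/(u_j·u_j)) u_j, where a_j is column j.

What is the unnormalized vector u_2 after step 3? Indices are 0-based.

u_2 = (11/9, -1, 8/9, -2/9)

Step 1: u_0 = a_0 = (-1, -3, -1, 4).
Step 2: u_1 = a_1 − (0)·u_0 = (2, 2, 0, 2).
Step 3: u_2 = a_2 − (8/9)·u_0 − (1/3)·u_1 = (11/9, -1, 8/9, -2/9).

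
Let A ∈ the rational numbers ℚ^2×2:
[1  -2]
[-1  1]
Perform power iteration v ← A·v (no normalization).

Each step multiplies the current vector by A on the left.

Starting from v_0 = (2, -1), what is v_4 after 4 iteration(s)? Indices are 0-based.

v_4 = (58, -41)

v_0 = (2, -1).
v_1 = A·v_0 = (4, -3).
v_2 = A·v_1 = (10, -7).
v_3 = A·v_2 = (24, -17).
v_4 = A·v_3 = (58, -41).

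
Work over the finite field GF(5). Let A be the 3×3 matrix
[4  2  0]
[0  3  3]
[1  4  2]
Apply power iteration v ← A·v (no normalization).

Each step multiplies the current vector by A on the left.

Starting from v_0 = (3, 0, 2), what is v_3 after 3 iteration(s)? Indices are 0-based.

v_3 = (3, 2, 1)

v_0 = (3, 0, 2).
v_1 = A·v_0 = (2, 1, 2).
v_2 = A·v_1 = (0, 4, 0).
v_3 = A·v_2 = (3, 2, 1).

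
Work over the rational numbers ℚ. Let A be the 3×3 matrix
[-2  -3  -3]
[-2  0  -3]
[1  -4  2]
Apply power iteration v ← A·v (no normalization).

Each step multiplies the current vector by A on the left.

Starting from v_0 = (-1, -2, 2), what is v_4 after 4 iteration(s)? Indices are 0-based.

v_0 = (-1, -2, 2).
v_1 = A·v_0 = (2, -4, 11).
v_2 = A·v_1 = (-25, -37, 40).
v_3 = A·v_2 = (41, -70, 203).
v_4 = A·v_3 = (-481, -691, 727).

v_4 = (-481, -691, 727)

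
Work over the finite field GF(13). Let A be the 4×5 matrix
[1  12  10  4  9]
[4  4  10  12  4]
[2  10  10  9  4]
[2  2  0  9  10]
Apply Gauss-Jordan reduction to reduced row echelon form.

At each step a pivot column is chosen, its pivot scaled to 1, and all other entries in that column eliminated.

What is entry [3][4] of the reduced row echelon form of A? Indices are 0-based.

M[3][4] = 6

step 1: normalize row 0 (÷1) = (1, 12, 10, 4, 9)
  row 1: subtract 4×row0 = (0, 8, 9, 9, 7)
  row 2: subtract 2×row0 = (0, 12, 3, 1, 12)
  row 3: subtract 2×row0 = (0, 4, 6, 1, 5)
step 2: normalize row 1 (÷8) = (0, 1, 6, 6, 9)
  row 0: subtract 12×row1 = (1, 0, 3, 10, 5)
  row 2: subtract 12×row1 = (0, 0, 9, 7, 8)
  row 3: subtract 4×row1 = (0, 0, 8, 3, 8)
step 3: normalize row 2 (÷9) = (0, 0, 1, 8, 11)
  row 0: subtract 3×row2 = (1, 0, 0, 12, 11)
  row 1: subtract 6×row2 = (0, 1, 0, 10, 8)
  row 3: subtract 8×row2 = (0, 0, 0, 4, 11)
step 4: normalize row 3 (÷4) = (0, 0, 0, 1, 6)
  row 0: subtract 12×row3 = (1, 0, 0, 0, 4)
  row 1: subtract 10×row3 = (0, 1, 0, 0, 0)
  row 2: subtract 8×row3 = (0, 0, 1, 0, 2)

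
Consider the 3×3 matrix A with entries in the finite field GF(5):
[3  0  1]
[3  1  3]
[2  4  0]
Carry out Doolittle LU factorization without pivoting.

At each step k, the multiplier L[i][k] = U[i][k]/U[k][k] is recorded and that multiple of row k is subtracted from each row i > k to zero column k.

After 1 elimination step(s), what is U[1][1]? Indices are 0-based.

U[1][1] = 1

Step 1: pivot at (0,0) is 3.
  row1 ← row1 − (1)·row0  ⇒  L[1][0]=1, U row1=(0, 1, 2)
  row2 ← row2 − (4)·row0  ⇒  L[2][0]=4, U row2=(0, 4, 1)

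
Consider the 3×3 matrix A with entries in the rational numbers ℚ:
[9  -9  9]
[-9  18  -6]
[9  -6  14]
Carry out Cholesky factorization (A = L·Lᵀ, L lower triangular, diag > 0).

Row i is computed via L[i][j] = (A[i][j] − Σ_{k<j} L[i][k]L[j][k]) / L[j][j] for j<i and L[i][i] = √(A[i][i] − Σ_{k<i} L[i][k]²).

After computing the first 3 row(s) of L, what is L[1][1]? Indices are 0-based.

Step 1: L[0][0] = √(9) = 3.
  L[1][0] = (-9) / L[0][0] = -3.
Step 2: L[1][1] = √(9) = 3.
  L[2][0] = (9) / L[0][0] = 3.
  L[2][1] = (3) / L[1][1] = 1.
Step 3: L[2][2] = √(4) = 2.

L[1][1] = 3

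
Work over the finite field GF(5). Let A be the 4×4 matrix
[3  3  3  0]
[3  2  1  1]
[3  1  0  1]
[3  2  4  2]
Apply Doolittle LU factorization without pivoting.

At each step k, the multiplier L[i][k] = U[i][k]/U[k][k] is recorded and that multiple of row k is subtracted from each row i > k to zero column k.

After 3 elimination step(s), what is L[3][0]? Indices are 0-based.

L[3][0] = 1

Step 1: pivot at (0,0) is 3.
  row1 ← row1 − (1)·row0  ⇒  L[1][0]=1, U row1=(0, 4, 3, 1)
  row2 ← row2 − (1)·row0  ⇒  L[2][0]=1, U row2=(0, 3, 2, 1)
  row3 ← row3 − (1)·row0  ⇒  L[3][0]=1, U row3=(0, 4, 1, 2)
Step 2: pivot at (1,1) is 4.
  row2 ← row2 − (2)·row1  ⇒  L[2][1]=2, U row2=(0, 0, 1, 4)
  row3 ← row3 − (1)·row1  ⇒  L[3][1]=1, U row3=(0, 0, 3, 1)
Step 3: pivot at (2,2) is 1.
  row3 ← row3 − (3)·row2  ⇒  L[3][2]=3, U row3=(0, 0, 0, 4)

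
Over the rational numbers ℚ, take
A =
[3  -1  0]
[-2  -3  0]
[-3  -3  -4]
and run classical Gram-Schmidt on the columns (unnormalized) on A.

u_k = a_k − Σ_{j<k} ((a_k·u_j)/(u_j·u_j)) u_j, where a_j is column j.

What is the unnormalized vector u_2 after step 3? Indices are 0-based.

Step 1: u_0 = a_0 = (3, -2, -3).
Step 2: u_1 = a_1 − (6/11)·u_0 = (-29/11, -21/11, -15/11).
Step 3: u_2 = a_2 − (6/11)·u_0 − (60/137)·u_1 = (-66/137, 264/137, -242/137).

u_2 = (-66/137, 264/137, -242/137)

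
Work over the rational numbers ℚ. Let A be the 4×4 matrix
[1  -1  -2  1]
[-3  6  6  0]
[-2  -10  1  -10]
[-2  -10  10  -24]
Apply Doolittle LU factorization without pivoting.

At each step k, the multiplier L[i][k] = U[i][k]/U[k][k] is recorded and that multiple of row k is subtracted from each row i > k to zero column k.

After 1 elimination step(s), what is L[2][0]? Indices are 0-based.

Step 1: pivot at (0,0) is 1.
  row1 ← row1 − (-3)·row0  ⇒  L[1][0]=-3, U row1=(0, 3, 0, 3)
  row2 ← row2 − (-2)·row0  ⇒  L[2][0]=-2, U row2=(0, -12, -3, -8)
  row3 ← row3 − (-2)·row0  ⇒  L[3][0]=-2, U row3=(0, -12, 6, -22)

L[2][0] = -2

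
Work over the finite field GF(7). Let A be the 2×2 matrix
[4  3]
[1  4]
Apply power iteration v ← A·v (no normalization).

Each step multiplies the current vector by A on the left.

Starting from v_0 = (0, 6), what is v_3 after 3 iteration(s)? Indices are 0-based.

v_3 = (1, 5)

v_0 = (0, 6).
v_1 = A·v_0 = (4, 3).
v_2 = A·v_1 = (4, 2).
v_3 = A·v_2 = (1, 5).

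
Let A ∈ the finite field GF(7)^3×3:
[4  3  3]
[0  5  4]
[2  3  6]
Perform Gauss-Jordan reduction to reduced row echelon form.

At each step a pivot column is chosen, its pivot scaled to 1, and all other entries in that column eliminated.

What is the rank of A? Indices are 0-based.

step 1: normalize row 0 (÷4) = (1, 6, 6)
  row 2: subtract 2×row0 = (0, 5, 1)
step 2: normalize row 1 (÷5) = (0, 1, 5)
  row 0: subtract 6×row1 = (1, 0, 4)
  row 2: subtract 5×row1 = (0, 0, 4)
step 3: normalize row 2 (÷4) = (0, 0, 1)
  row 0: subtract 4×row2 = (1, 0, 0)
  row 1: subtract 5×row2 = (0, 1, 0)

rank = 3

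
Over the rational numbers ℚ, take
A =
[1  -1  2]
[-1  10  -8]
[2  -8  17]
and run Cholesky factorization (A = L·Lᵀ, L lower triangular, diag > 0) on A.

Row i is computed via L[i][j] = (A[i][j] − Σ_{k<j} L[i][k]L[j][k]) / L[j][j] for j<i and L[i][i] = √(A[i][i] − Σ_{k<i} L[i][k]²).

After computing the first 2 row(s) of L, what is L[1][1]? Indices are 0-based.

L[1][1] = 3

Step 1: L[0][0] = √(1) = 1.
  L[1][0] = (-1) / L[0][0] = -1.
Step 2: L[1][1] = √(9) = 3.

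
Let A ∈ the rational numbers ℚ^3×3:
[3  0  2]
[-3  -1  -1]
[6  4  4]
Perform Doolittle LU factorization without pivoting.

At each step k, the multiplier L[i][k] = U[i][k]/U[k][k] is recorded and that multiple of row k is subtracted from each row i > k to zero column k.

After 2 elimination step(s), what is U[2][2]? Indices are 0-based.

U[2][2] = 4

Step 1: pivot at (0,0) is 3.
  row1 ← row1 − (-1)·row0  ⇒  L[1][0]=-1, U row1=(0, -1, 1)
  row2 ← row2 − (2)·row0  ⇒  L[2][0]=2, U row2=(0, 4, 0)
Step 2: pivot at (1,1) is -1.
  row2 ← row2 − (-4)·row1  ⇒  L[2][1]=-4, U row2=(0, 0, 4)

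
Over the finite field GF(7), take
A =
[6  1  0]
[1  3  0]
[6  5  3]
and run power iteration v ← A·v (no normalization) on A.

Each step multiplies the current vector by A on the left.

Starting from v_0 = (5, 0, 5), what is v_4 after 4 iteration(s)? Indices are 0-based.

v_0 = (5, 0, 5).
v_1 = A·v_0 = (2, 5, 3).
v_2 = A·v_1 = (3, 3, 4).
v_3 = A·v_2 = (0, 5, 3).
v_4 = A·v_3 = (5, 1, 6).

v_4 = (5, 1, 6)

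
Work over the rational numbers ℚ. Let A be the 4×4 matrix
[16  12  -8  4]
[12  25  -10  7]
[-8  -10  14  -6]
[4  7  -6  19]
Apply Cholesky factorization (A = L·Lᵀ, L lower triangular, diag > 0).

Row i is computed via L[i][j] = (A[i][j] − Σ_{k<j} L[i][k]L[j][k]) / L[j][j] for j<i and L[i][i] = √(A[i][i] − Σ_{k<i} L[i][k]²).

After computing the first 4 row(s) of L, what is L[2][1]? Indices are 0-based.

L[2][1] = -1

Step 1: L[0][0] = √(16) = 4.
  L[1][0] = (12) / L[0][0] = 3.
Step 2: L[1][1] = √(16) = 4.
  L[2][0] = (-8) / L[0][0] = -2.
  L[2][1] = (-4) / L[1][1] = -1.
Step 3: L[2][2] = √(9) = 3.
  L[3][0] = (4) / L[0][0] = 1.
  L[3][1] = (4) / L[1][1] = 1.
  L[3][2] = (-3) / L[2][2] = -1.
Step 4: L[3][3] = √(16) = 4.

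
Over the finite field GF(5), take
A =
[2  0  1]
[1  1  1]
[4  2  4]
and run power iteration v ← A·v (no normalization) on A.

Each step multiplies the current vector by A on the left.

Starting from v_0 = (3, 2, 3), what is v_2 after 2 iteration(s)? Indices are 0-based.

v_0 = (3, 2, 3).
v_1 = A·v_0 = (4, 3, 3).
v_2 = A·v_1 = (1, 0, 4).

v_2 = (1, 0, 4)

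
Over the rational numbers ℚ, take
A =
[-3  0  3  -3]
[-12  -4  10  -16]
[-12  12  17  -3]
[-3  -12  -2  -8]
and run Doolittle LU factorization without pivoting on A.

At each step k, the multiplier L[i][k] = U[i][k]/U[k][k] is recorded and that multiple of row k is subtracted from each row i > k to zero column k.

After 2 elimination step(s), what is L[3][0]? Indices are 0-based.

L[3][0] = 1

Step 1: pivot at (0,0) is -3.
  row1 ← row1 − (4)·row0  ⇒  L[1][0]=4, U row1=(0, -4, -2, -4)
  row2 ← row2 − (4)·row0  ⇒  L[2][0]=4, U row2=(0, 12, 5, 9)
  row3 ← row3 − (1)·row0  ⇒  L[3][0]=1, U row3=(0, -12, -5, -5)
Step 2: pivot at (1,1) is -4.
  row2 ← row2 − (-3)·row1  ⇒  L[2][1]=-3, U row2=(0, 0, -1, -3)
  row3 ← row3 − (3)·row1  ⇒  L[3][1]=3, U row3=(0, 0, 1, 7)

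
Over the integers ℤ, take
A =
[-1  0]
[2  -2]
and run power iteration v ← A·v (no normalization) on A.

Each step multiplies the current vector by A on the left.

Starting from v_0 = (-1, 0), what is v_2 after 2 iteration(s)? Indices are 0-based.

v_0 = (-1, 0).
v_1 = A·v_0 = (1, -2).
v_2 = A·v_1 = (-1, 6).

v_2 = (-1, 6)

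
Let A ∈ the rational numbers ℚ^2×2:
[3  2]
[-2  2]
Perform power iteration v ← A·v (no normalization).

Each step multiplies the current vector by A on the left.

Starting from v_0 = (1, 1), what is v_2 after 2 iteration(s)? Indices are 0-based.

v_2 = (15, -10)

v_0 = (1, 1).
v_1 = A·v_0 = (5, 0).
v_2 = A·v_1 = (15, -10).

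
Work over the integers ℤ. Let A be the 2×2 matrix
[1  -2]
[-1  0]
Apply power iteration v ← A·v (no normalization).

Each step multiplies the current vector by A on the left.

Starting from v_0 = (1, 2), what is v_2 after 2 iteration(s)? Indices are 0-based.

v_2 = (-1, 3)

v_0 = (1, 2).
v_1 = A·v_0 = (-3, -1).
v_2 = A·v_1 = (-1, 3).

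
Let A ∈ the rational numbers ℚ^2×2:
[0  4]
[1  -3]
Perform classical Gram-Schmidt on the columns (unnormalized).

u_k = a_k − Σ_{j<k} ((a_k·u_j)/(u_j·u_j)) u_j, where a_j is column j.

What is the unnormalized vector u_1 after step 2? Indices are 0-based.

Step 1: u_0 = a_0 = (0, 1).
Step 2: u_1 = a_1 − (-3)·u_0 = (4, 0).

u_1 = (4, 0)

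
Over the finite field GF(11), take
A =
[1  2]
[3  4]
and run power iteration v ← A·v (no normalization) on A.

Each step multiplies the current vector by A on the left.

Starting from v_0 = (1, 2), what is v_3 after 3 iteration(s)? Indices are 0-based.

v_0 = (1, 2).
v_1 = A·v_0 = (5, 0).
v_2 = A·v_1 = (5, 4).
v_3 = A·v_2 = (2, 9).

v_3 = (2, 9)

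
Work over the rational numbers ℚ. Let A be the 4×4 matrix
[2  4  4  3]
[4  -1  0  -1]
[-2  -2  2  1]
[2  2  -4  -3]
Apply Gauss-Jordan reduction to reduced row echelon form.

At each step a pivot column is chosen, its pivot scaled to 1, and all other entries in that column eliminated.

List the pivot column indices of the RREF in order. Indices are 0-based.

pivot columns: 0, 1, 2, 3

[1] R0 /= 2  ⇒  (1, 2, 2, 3/2)
     R1 -= 4·R0  ⇒  (0, -9, -8, -7)
     R2 -= -2·R0  ⇒  (0, 2, 6, 4)
     R3 -= 2·R0  ⇒  (0, -2, -8, -6)
[2] R1 /= -9  ⇒  (0, 1, 8/9, 7/9)
     R0 -= 2·R1  ⇒  (1, 0, 2/9, -1/18)
     R2 -= 2·R1  ⇒  (0, 0, 38/9, 22/9)
     R3 -= -2·R1  ⇒  (0, 0, -56/9, -40/9)
[3] R2 /= 38/9  ⇒  (0, 0, 1, 11/19)
     R0 -= 2/9·R2  ⇒  (1, 0, 0, -7/38)
     R1 -= 8/9·R2  ⇒  (0, 1, 0, 5/19)
     R3 -= -56/9·R2  ⇒  (0, 0, 0, -16/19)
[4] R3 /= -16/19  ⇒  (0, 0, 0, 1)
     R0 -= -7/38·R3  ⇒  (1, 0, 0, 0)
     R1 -= 5/19·R3  ⇒  (0, 1, 0, 0)
     R2 -= 11/19·R3  ⇒  (0, 0, 1, 0)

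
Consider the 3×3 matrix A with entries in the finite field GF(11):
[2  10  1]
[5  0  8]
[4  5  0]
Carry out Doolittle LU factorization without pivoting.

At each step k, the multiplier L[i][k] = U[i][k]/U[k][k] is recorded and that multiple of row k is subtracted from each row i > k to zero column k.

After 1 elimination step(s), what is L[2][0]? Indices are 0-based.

Step 1: pivot at (0,0) is 2.
  row1 ← row1 − (8)·row0  ⇒  L[1][0]=8, U row1=(0, 8, 0)
  row2 ← row2 − (2)·row0  ⇒  L[2][0]=2, U row2=(0, 7, 9)

L[2][0] = 2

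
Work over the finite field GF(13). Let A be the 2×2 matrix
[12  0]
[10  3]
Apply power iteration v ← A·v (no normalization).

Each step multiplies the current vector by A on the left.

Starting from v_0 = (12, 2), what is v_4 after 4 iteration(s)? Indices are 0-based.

v_4 = (12, 1)

v_0 = (12, 2).
v_1 = A·v_0 = (1, 9).
v_2 = A·v_1 = (12, 11).
v_3 = A·v_2 = (1, 10).
v_4 = A·v_3 = (12, 1).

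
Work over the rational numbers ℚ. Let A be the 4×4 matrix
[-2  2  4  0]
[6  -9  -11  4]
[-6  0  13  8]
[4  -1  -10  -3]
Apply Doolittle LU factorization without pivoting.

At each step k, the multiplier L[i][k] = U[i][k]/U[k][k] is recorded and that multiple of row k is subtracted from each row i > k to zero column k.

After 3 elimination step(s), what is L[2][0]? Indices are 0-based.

Step 1: pivot at (0,0) is -2.
  row1 ← row1 − (-3)·row0  ⇒  L[1][0]=-3, U row1=(0, -3, 1, 4)
  row2 ← row2 − (3)·row0  ⇒  L[2][0]=3, U row2=(0, -6, 1, 8)
  row3 ← row3 − (-2)·row0  ⇒  L[3][0]=-2, U row3=(0, 3, -2, -3)
Step 2: pivot at (1,1) is -3.
  row2 ← row2 − (2)·row1  ⇒  L[2][1]=2, U row2=(0, 0, -1, 0)
  row3 ← row3 − (-1)·row1  ⇒  L[3][1]=-1, U row3=(0, 0, -1, 1)
Step 3: pivot at (2,2) is -1.
  row3 ← row3 − (1)·row2  ⇒  L[3][2]=1, U row3=(0, 0, 0, 1)

L[2][0] = 3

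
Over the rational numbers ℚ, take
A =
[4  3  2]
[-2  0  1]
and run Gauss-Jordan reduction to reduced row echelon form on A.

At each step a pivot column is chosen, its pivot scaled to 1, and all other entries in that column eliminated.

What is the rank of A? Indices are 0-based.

rank = 2

step 1: normalize row 0 (÷4) = (1, 3/4, 1/2)
  row 1: subtract -2×row0 = (0, 3/2, 2)
step 2: normalize row 1 (÷3/2) = (0, 1, 4/3)
  row 0: subtract 3/4×row1 = (1, 0, -1/2)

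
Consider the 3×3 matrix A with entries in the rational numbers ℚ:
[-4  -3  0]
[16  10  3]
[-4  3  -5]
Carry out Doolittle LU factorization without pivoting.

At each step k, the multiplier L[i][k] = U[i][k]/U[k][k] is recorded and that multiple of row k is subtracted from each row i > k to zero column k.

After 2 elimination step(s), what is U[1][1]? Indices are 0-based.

U[1][1] = -2

Step 1: pivot at (0,0) is -4.
  row1 ← row1 − (-4)·row0  ⇒  L[1][0]=-4, U row1=(0, -2, 3)
  row2 ← row2 − (1)·row0  ⇒  L[2][0]=1, U row2=(0, 6, -5)
Step 2: pivot at (1,1) is -2.
  row2 ← row2 − (-3)·row1  ⇒  L[2][1]=-3, U row2=(0, 0, 4)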